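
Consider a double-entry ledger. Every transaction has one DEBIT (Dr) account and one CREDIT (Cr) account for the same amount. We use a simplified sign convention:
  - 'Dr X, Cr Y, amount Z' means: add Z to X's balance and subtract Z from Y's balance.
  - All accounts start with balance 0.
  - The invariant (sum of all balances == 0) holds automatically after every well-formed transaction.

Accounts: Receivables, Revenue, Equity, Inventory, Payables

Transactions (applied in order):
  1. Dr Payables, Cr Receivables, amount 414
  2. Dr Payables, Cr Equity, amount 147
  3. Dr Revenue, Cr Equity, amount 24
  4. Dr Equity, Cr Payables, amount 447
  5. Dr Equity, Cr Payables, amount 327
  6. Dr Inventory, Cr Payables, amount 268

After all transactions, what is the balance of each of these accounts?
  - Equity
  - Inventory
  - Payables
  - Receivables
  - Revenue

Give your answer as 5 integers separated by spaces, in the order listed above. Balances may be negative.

After txn 1 (Dr Payables, Cr Receivables, amount 414): Payables=414 Receivables=-414
After txn 2 (Dr Payables, Cr Equity, amount 147): Equity=-147 Payables=561 Receivables=-414
After txn 3 (Dr Revenue, Cr Equity, amount 24): Equity=-171 Payables=561 Receivables=-414 Revenue=24
After txn 4 (Dr Equity, Cr Payables, amount 447): Equity=276 Payables=114 Receivables=-414 Revenue=24
After txn 5 (Dr Equity, Cr Payables, amount 327): Equity=603 Payables=-213 Receivables=-414 Revenue=24
After txn 6 (Dr Inventory, Cr Payables, amount 268): Equity=603 Inventory=268 Payables=-481 Receivables=-414 Revenue=24

Answer: 603 268 -481 -414 24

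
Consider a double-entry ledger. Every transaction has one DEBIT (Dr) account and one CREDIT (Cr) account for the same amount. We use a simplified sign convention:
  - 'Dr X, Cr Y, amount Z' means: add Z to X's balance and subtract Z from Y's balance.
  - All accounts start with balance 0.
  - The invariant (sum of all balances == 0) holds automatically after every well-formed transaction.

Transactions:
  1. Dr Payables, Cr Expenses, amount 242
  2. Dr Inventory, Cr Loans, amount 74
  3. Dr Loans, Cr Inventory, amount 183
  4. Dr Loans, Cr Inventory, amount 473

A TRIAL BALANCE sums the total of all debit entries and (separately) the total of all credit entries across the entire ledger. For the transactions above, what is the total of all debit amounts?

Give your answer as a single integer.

Answer: 972

Derivation:
Txn 1: debit+=242
Txn 2: debit+=74
Txn 3: debit+=183
Txn 4: debit+=473
Total debits = 972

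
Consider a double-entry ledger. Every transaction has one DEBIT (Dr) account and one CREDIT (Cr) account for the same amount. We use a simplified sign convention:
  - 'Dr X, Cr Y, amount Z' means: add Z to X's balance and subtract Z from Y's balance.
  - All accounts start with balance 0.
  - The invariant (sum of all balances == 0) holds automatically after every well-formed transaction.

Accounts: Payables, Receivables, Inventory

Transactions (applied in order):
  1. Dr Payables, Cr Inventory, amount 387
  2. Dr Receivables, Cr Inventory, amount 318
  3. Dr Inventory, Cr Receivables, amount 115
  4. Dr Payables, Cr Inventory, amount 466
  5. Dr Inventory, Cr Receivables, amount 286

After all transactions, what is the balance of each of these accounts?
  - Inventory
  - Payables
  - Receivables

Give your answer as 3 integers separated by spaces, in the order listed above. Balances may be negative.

Answer: -770 853 -83

Derivation:
After txn 1 (Dr Payables, Cr Inventory, amount 387): Inventory=-387 Payables=387
After txn 2 (Dr Receivables, Cr Inventory, amount 318): Inventory=-705 Payables=387 Receivables=318
After txn 3 (Dr Inventory, Cr Receivables, amount 115): Inventory=-590 Payables=387 Receivables=203
After txn 4 (Dr Payables, Cr Inventory, amount 466): Inventory=-1056 Payables=853 Receivables=203
After txn 5 (Dr Inventory, Cr Receivables, amount 286): Inventory=-770 Payables=853 Receivables=-83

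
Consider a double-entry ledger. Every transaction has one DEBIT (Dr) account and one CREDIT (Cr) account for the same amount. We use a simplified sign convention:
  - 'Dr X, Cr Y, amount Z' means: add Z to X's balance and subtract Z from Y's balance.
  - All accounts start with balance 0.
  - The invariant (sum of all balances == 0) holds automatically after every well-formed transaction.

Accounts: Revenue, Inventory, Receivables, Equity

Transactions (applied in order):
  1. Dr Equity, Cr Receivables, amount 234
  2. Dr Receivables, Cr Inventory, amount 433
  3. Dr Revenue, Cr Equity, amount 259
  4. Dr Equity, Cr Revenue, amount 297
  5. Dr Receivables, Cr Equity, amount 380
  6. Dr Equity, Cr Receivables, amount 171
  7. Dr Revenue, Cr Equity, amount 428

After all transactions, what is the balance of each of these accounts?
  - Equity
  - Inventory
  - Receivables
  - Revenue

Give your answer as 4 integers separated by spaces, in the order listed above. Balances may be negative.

Answer: -365 -433 408 390

Derivation:
After txn 1 (Dr Equity, Cr Receivables, amount 234): Equity=234 Receivables=-234
After txn 2 (Dr Receivables, Cr Inventory, amount 433): Equity=234 Inventory=-433 Receivables=199
After txn 3 (Dr Revenue, Cr Equity, amount 259): Equity=-25 Inventory=-433 Receivables=199 Revenue=259
After txn 4 (Dr Equity, Cr Revenue, amount 297): Equity=272 Inventory=-433 Receivables=199 Revenue=-38
After txn 5 (Dr Receivables, Cr Equity, amount 380): Equity=-108 Inventory=-433 Receivables=579 Revenue=-38
After txn 6 (Dr Equity, Cr Receivables, amount 171): Equity=63 Inventory=-433 Receivables=408 Revenue=-38
After txn 7 (Dr Revenue, Cr Equity, amount 428): Equity=-365 Inventory=-433 Receivables=408 Revenue=390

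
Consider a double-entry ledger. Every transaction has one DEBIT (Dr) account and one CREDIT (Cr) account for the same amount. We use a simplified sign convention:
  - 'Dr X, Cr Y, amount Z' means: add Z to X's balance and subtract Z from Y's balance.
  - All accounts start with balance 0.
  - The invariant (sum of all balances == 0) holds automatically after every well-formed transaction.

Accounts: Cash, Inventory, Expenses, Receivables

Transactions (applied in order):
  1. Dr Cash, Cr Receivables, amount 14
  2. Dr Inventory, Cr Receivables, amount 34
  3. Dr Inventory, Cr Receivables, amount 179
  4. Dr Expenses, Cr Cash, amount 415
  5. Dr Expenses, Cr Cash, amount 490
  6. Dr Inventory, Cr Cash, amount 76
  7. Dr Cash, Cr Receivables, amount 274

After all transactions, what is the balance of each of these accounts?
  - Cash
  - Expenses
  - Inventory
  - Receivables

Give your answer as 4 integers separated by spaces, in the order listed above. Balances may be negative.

Answer: -693 905 289 -501

Derivation:
After txn 1 (Dr Cash, Cr Receivables, amount 14): Cash=14 Receivables=-14
After txn 2 (Dr Inventory, Cr Receivables, amount 34): Cash=14 Inventory=34 Receivables=-48
After txn 3 (Dr Inventory, Cr Receivables, amount 179): Cash=14 Inventory=213 Receivables=-227
After txn 4 (Dr Expenses, Cr Cash, amount 415): Cash=-401 Expenses=415 Inventory=213 Receivables=-227
After txn 5 (Dr Expenses, Cr Cash, amount 490): Cash=-891 Expenses=905 Inventory=213 Receivables=-227
After txn 6 (Dr Inventory, Cr Cash, amount 76): Cash=-967 Expenses=905 Inventory=289 Receivables=-227
After txn 7 (Dr Cash, Cr Receivables, amount 274): Cash=-693 Expenses=905 Inventory=289 Receivables=-501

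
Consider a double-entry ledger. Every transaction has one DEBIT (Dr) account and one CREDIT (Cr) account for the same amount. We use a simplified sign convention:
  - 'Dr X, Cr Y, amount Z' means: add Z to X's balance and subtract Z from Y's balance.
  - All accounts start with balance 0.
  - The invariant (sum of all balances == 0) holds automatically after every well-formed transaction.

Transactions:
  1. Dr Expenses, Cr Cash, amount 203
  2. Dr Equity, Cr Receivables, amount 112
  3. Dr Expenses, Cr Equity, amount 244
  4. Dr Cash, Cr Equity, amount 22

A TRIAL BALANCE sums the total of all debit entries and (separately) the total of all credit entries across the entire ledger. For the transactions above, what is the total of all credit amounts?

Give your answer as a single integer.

Answer: 581

Derivation:
Txn 1: credit+=203
Txn 2: credit+=112
Txn 3: credit+=244
Txn 4: credit+=22
Total credits = 581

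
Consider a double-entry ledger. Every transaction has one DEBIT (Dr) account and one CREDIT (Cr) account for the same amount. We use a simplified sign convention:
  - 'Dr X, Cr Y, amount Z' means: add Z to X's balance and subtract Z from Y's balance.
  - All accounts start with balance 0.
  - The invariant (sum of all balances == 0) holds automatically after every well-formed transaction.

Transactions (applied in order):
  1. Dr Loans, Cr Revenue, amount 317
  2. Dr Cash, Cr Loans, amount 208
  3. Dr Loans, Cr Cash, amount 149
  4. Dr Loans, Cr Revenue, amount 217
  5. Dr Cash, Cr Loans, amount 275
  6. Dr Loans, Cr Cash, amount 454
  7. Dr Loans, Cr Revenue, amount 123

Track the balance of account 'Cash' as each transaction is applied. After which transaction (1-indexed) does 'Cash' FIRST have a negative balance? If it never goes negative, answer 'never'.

After txn 1: Cash=0
After txn 2: Cash=208
After txn 3: Cash=59
After txn 4: Cash=59
After txn 5: Cash=334
After txn 6: Cash=-120

Answer: 6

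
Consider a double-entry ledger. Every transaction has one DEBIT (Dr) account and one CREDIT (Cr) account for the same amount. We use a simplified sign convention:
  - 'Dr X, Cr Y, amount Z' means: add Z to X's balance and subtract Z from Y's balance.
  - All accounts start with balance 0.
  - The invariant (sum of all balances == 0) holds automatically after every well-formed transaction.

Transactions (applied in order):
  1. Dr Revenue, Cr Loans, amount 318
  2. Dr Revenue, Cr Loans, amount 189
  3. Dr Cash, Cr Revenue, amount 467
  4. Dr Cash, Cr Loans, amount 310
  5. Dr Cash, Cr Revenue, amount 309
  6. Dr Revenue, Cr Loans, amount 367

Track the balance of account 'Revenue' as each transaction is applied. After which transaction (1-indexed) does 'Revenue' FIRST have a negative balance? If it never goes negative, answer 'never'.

After txn 1: Revenue=318
After txn 2: Revenue=507
After txn 3: Revenue=40
After txn 4: Revenue=40
After txn 5: Revenue=-269

Answer: 5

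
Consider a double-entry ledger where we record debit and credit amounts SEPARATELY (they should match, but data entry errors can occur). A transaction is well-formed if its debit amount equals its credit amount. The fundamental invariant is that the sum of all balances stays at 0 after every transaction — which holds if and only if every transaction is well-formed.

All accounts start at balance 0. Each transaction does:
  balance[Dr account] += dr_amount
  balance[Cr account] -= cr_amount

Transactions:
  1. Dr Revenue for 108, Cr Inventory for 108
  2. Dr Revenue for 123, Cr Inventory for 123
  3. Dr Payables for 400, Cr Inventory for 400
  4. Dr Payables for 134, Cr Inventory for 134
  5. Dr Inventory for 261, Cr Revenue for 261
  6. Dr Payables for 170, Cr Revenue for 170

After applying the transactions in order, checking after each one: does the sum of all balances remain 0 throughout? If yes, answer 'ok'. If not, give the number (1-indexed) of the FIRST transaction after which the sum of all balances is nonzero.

After txn 1: dr=108 cr=108 sum_balances=0
After txn 2: dr=123 cr=123 sum_balances=0
After txn 3: dr=400 cr=400 sum_balances=0
After txn 4: dr=134 cr=134 sum_balances=0
After txn 5: dr=261 cr=261 sum_balances=0
After txn 6: dr=170 cr=170 sum_balances=0

Answer: ok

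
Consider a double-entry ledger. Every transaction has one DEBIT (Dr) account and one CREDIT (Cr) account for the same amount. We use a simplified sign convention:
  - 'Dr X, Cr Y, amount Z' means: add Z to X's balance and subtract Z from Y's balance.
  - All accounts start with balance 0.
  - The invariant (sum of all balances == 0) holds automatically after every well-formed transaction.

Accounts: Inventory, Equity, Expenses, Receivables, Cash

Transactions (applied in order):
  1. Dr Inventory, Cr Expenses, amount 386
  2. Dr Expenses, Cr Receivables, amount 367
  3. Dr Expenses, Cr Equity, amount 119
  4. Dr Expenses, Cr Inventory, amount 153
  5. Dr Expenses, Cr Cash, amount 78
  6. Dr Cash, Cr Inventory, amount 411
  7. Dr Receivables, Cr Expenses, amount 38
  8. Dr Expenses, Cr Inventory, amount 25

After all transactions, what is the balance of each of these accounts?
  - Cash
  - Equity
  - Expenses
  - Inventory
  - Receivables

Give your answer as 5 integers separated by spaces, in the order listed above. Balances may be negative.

After txn 1 (Dr Inventory, Cr Expenses, amount 386): Expenses=-386 Inventory=386
After txn 2 (Dr Expenses, Cr Receivables, amount 367): Expenses=-19 Inventory=386 Receivables=-367
After txn 3 (Dr Expenses, Cr Equity, amount 119): Equity=-119 Expenses=100 Inventory=386 Receivables=-367
After txn 4 (Dr Expenses, Cr Inventory, amount 153): Equity=-119 Expenses=253 Inventory=233 Receivables=-367
After txn 5 (Dr Expenses, Cr Cash, amount 78): Cash=-78 Equity=-119 Expenses=331 Inventory=233 Receivables=-367
After txn 6 (Dr Cash, Cr Inventory, amount 411): Cash=333 Equity=-119 Expenses=331 Inventory=-178 Receivables=-367
After txn 7 (Dr Receivables, Cr Expenses, amount 38): Cash=333 Equity=-119 Expenses=293 Inventory=-178 Receivables=-329
After txn 8 (Dr Expenses, Cr Inventory, amount 25): Cash=333 Equity=-119 Expenses=318 Inventory=-203 Receivables=-329

Answer: 333 -119 318 -203 -329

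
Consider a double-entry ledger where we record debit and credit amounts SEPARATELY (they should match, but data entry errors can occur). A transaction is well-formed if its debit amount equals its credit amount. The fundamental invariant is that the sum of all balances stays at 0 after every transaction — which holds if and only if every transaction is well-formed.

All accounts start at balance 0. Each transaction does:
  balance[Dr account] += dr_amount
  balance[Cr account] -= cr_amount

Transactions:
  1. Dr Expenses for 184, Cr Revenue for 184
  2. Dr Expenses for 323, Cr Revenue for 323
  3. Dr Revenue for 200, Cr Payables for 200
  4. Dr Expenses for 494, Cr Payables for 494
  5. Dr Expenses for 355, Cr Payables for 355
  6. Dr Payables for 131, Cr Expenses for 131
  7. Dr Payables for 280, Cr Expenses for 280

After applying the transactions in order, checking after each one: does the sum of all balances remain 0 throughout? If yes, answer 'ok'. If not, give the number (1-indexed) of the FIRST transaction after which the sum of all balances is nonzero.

Answer: ok

Derivation:
After txn 1: dr=184 cr=184 sum_balances=0
After txn 2: dr=323 cr=323 sum_balances=0
After txn 3: dr=200 cr=200 sum_balances=0
After txn 4: dr=494 cr=494 sum_balances=0
After txn 5: dr=355 cr=355 sum_balances=0
After txn 6: dr=131 cr=131 sum_balances=0
After txn 7: dr=280 cr=280 sum_balances=0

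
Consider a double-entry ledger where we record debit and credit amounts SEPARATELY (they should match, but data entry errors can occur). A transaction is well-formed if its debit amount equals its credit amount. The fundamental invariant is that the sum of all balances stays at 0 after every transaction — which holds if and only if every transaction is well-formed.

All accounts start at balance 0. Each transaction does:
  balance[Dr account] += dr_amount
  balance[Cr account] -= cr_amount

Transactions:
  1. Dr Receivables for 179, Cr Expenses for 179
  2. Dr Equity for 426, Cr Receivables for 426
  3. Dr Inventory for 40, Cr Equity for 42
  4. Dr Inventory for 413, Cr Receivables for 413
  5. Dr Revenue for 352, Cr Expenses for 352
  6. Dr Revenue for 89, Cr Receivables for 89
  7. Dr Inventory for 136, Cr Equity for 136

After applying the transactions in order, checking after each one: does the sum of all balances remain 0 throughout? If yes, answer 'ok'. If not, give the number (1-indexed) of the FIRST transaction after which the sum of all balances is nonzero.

After txn 1: dr=179 cr=179 sum_balances=0
After txn 2: dr=426 cr=426 sum_balances=0
After txn 3: dr=40 cr=42 sum_balances=-2
After txn 4: dr=413 cr=413 sum_balances=-2
After txn 5: dr=352 cr=352 sum_balances=-2
After txn 6: dr=89 cr=89 sum_balances=-2
After txn 7: dr=136 cr=136 sum_balances=-2

Answer: 3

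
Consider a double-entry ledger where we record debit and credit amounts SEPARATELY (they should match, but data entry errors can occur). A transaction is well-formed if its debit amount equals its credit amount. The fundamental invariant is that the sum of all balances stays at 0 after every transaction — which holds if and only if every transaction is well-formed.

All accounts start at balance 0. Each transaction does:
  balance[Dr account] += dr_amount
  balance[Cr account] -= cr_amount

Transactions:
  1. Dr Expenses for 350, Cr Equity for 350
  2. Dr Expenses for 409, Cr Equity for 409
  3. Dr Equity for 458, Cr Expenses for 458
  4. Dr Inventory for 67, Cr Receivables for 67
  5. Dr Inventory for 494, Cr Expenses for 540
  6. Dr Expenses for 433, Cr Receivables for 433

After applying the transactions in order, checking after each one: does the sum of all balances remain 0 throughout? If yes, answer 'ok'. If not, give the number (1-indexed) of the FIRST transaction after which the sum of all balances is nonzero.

After txn 1: dr=350 cr=350 sum_balances=0
After txn 2: dr=409 cr=409 sum_balances=0
After txn 3: dr=458 cr=458 sum_balances=0
After txn 4: dr=67 cr=67 sum_balances=0
After txn 5: dr=494 cr=540 sum_balances=-46
After txn 6: dr=433 cr=433 sum_balances=-46

Answer: 5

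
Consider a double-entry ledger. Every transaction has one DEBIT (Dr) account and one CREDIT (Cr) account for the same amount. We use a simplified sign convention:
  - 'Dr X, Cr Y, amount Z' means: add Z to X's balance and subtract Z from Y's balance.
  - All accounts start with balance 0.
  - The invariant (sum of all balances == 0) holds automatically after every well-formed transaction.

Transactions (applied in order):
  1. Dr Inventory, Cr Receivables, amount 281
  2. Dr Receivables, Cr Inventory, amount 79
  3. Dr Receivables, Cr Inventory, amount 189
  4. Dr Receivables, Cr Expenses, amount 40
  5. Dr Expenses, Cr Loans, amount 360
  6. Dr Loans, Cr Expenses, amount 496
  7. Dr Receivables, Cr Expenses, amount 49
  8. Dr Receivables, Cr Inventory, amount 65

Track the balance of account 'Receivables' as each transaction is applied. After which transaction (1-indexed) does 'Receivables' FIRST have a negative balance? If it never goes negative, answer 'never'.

After txn 1: Receivables=-281

Answer: 1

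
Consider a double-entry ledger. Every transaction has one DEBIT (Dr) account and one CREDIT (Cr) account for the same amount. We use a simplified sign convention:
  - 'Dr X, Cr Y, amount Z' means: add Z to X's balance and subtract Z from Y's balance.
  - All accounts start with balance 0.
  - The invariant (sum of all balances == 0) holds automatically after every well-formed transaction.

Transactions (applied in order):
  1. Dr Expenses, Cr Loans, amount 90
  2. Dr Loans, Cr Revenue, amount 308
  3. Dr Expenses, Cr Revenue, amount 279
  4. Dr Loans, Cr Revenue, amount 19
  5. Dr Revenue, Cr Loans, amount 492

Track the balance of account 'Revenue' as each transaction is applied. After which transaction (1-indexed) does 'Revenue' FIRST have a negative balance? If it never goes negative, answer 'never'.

After txn 1: Revenue=0
After txn 2: Revenue=-308

Answer: 2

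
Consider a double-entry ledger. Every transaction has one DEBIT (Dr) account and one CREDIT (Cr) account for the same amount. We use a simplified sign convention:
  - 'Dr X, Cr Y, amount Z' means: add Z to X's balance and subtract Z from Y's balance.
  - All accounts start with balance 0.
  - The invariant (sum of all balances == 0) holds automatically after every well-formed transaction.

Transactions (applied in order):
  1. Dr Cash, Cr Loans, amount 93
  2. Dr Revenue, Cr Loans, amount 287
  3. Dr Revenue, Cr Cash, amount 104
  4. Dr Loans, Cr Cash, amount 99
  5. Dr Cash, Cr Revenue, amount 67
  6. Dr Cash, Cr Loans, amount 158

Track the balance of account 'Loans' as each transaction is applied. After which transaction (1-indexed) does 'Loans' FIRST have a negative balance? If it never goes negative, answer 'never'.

After txn 1: Loans=-93

Answer: 1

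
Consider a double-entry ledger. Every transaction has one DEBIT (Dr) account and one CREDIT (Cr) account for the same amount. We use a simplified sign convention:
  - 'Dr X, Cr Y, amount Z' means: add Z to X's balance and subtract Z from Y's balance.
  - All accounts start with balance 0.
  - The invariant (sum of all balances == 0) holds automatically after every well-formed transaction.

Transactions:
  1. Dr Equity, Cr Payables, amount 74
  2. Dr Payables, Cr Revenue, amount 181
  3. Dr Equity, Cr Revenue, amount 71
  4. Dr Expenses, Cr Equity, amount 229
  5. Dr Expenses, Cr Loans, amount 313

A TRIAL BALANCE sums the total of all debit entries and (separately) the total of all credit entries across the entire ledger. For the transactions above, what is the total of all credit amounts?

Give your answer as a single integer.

Txn 1: credit+=74
Txn 2: credit+=181
Txn 3: credit+=71
Txn 4: credit+=229
Txn 5: credit+=313
Total credits = 868

Answer: 868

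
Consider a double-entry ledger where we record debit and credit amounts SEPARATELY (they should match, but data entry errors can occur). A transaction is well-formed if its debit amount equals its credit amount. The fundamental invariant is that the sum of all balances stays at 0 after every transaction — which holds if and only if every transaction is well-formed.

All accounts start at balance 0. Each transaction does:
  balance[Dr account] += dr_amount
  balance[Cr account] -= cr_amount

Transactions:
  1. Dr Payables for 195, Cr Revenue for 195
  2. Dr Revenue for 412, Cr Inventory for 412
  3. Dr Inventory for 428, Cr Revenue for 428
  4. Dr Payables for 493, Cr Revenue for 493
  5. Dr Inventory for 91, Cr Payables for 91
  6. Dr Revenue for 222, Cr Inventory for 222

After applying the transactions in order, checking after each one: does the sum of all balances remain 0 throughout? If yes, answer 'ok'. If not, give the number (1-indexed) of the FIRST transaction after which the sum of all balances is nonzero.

After txn 1: dr=195 cr=195 sum_balances=0
After txn 2: dr=412 cr=412 sum_balances=0
After txn 3: dr=428 cr=428 sum_balances=0
After txn 4: dr=493 cr=493 sum_balances=0
After txn 5: dr=91 cr=91 sum_balances=0
After txn 6: dr=222 cr=222 sum_balances=0

Answer: ok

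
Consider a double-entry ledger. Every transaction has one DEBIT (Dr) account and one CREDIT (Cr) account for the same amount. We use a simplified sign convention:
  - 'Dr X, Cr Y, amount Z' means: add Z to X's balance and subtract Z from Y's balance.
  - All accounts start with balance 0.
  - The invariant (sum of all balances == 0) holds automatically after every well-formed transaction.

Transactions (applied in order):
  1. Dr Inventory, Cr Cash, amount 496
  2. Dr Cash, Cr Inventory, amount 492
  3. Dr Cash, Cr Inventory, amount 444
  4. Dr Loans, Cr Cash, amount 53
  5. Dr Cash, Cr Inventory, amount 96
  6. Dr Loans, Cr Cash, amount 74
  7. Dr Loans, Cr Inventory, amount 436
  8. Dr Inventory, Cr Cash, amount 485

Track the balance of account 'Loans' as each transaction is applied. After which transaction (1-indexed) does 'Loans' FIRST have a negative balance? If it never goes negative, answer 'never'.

After txn 1: Loans=0
After txn 2: Loans=0
After txn 3: Loans=0
After txn 4: Loans=53
After txn 5: Loans=53
After txn 6: Loans=127
After txn 7: Loans=563
After txn 8: Loans=563

Answer: never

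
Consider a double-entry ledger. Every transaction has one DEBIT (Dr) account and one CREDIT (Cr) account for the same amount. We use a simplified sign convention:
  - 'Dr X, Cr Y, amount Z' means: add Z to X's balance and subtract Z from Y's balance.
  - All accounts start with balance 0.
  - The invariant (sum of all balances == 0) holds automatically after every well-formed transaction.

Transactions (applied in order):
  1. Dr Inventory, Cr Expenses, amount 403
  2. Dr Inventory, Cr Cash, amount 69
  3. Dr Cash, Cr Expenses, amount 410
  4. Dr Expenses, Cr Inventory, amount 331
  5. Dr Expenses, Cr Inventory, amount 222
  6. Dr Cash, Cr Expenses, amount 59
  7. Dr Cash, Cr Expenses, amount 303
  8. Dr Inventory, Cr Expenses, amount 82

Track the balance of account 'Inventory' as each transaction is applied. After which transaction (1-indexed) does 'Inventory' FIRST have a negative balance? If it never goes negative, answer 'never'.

Answer: 5

Derivation:
After txn 1: Inventory=403
After txn 2: Inventory=472
After txn 3: Inventory=472
After txn 4: Inventory=141
After txn 5: Inventory=-81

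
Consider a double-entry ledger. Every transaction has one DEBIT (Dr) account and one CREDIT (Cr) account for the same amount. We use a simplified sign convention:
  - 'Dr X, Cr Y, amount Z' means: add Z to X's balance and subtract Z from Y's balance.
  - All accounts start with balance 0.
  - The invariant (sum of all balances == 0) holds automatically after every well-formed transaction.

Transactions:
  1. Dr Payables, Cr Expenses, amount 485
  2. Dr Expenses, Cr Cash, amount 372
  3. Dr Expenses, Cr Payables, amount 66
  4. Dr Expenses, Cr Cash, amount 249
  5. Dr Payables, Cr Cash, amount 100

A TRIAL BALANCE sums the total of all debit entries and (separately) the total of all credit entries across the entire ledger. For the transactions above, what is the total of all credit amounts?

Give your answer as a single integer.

Txn 1: credit+=485
Txn 2: credit+=372
Txn 3: credit+=66
Txn 4: credit+=249
Txn 5: credit+=100
Total credits = 1272

Answer: 1272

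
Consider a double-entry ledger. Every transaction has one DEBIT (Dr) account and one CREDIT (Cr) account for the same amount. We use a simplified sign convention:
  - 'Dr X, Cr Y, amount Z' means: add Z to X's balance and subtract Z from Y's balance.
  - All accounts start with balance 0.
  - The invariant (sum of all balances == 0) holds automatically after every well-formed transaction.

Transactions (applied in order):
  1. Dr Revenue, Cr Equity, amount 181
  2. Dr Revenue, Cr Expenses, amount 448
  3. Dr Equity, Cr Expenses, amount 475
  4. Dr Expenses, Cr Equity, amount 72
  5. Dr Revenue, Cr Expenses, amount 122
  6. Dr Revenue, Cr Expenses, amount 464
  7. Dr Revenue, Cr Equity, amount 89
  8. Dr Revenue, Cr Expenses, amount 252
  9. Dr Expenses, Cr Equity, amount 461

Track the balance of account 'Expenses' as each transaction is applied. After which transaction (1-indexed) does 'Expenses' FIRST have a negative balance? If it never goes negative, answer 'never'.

After txn 1: Expenses=0
After txn 2: Expenses=-448

Answer: 2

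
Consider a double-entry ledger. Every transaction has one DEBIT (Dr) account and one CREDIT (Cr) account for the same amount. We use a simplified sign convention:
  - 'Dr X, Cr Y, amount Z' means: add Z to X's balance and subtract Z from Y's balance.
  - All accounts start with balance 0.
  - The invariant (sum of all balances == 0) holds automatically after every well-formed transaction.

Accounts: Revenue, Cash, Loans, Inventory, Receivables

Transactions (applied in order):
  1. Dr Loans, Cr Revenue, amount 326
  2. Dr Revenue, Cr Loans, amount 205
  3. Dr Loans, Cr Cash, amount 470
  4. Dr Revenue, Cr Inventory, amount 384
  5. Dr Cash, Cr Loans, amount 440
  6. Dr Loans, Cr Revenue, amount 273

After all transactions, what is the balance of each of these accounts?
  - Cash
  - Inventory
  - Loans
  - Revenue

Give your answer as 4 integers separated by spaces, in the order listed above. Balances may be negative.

Answer: -30 -384 424 -10

Derivation:
After txn 1 (Dr Loans, Cr Revenue, amount 326): Loans=326 Revenue=-326
After txn 2 (Dr Revenue, Cr Loans, amount 205): Loans=121 Revenue=-121
After txn 3 (Dr Loans, Cr Cash, amount 470): Cash=-470 Loans=591 Revenue=-121
After txn 4 (Dr Revenue, Cr Inventory, amount 384): Cash=-470 Inventory=-384 Loans=591 Revenue=263
After txn 5 (Dr Cash, Cr Loans, amount 440): Cash=-30 Inventory=-384 Loans=151 Revenue=263
After txn 6 (Dr Loans, Cr Revenue, amount 273): Cash=-30 Inventory=-384 Loans=424 Revenue=-10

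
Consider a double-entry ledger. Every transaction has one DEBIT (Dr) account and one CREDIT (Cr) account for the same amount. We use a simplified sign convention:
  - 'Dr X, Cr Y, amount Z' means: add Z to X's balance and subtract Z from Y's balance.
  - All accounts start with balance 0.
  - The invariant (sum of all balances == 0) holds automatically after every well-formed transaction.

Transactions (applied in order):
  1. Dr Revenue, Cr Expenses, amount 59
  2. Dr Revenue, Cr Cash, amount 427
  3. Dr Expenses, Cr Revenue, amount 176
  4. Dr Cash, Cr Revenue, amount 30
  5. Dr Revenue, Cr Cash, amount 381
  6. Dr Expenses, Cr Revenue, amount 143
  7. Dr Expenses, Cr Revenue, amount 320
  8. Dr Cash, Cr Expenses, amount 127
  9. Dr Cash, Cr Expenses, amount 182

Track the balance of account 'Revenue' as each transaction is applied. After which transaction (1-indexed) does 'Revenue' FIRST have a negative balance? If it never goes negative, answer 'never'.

After txn 1: Revenue=59
After txn 2: Revenue=486
After txn 3: Revenue=310
After txn 4: Revenue=280
After txn 5: Revenue=661
After txn 6: Revenue=518
After txn 7: Revenue=198
After txn 8: Revenue=198
After txn 9: Revenue=198

Answer: never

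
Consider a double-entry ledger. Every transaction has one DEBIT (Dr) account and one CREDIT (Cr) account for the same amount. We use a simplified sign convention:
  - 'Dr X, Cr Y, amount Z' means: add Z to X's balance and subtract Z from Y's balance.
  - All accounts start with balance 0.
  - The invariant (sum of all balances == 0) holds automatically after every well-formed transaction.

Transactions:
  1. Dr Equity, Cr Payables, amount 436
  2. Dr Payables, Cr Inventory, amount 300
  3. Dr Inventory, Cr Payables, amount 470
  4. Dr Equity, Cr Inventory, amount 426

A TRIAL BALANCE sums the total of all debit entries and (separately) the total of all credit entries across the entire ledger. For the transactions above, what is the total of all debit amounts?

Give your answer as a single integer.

Answer: 1632

Derivation:
Txn 1: debit+=436
Txn 2: debit+=300
Txn 3: debit+=470
Txn 4: debit+=426
Total debits = 1632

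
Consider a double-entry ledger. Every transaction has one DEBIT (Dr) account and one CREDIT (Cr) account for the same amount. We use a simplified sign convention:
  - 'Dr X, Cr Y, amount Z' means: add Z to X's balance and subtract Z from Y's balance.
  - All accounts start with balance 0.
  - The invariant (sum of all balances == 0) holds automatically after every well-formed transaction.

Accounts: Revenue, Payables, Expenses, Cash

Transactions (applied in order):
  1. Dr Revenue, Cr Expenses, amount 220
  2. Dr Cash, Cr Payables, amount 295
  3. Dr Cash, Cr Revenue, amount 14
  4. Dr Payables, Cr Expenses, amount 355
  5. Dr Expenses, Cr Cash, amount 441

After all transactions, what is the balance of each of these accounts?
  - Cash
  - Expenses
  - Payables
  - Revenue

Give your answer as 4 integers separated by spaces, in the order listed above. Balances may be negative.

After txn 1 (Dr Revenue, Cr Expenses, amount 220): Expenses=-220 Revenue=220
After txn 2 (Dr Cash, Cr Payables, amount 295): Cash=295 Expenses=-220 Payables=-295 Revenue=220
After txn 3 (Dr Cash, Cr Revenue, amount 14): Cash=309 Expenses=-220 Payables=-295 Revenue=206
After txn 4 (Dr Payables, Cr Expenses, amount 355): Cash=309 Expenses=-575 Payables=60 Revenue=206
After txn 5 (Dr Expenses, Cr Cash, amount 441): Cash=-132 Expenses=-134 Payables=60 Revenue=206

Answer: -132 -134 60 206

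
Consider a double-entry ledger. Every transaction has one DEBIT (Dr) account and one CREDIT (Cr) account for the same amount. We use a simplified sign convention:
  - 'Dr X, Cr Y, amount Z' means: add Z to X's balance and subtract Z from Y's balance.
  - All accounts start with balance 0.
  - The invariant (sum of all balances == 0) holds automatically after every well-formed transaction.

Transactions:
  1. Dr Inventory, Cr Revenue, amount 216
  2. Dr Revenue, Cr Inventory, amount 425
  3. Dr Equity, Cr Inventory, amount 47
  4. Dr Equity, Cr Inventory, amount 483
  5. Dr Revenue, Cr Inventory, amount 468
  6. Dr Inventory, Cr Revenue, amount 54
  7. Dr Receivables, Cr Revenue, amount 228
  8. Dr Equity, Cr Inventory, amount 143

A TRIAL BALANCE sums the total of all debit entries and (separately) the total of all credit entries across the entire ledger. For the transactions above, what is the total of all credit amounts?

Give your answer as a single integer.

Txn 1: credit+=216
Txn 2: credit+=425
Txn 3: credit+=47
Txn 4: credit+=483
Txn 5: credit+=468
Txn 6: credit+=54
Txn 7: credit+=228
Txn 8: credit+=143
Total credits = 2064

Answer: 2064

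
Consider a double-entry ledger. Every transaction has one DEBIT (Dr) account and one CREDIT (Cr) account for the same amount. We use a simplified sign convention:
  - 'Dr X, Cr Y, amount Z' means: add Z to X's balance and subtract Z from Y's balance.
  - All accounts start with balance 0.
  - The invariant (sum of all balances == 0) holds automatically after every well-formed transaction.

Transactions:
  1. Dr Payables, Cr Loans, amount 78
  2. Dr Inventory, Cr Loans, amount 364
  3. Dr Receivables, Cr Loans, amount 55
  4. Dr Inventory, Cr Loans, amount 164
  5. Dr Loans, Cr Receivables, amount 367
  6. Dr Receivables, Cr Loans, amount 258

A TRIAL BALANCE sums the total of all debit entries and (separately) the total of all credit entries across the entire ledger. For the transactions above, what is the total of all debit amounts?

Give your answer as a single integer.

Answer: 1286

Derivation:
Txn 1: debit+=78
Txn 2: debit+=364
Txn 3: debit+=55
Txn 4: debit+=164
Txn 5: debit+=367
Txn 6: debit+=258
Total debits = 1286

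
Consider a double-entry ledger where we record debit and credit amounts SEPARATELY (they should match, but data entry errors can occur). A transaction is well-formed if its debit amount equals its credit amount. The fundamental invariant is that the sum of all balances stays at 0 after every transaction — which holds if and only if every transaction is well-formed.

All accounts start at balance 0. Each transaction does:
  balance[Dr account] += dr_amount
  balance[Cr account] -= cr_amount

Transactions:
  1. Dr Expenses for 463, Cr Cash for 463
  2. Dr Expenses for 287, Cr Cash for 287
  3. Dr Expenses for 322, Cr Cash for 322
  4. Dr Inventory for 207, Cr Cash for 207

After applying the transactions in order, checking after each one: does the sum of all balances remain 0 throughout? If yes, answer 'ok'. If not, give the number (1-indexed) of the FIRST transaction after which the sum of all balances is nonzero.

After txn 1: dr=463 cr=463 sum_balances=0
After txn 2: dr=287 cr=287 sum_balances=0
After txn 3: dr=322 cr=322 sum_balances=0
After txn 4: dr=207 cr=207 sum_balances=0

Answer: ok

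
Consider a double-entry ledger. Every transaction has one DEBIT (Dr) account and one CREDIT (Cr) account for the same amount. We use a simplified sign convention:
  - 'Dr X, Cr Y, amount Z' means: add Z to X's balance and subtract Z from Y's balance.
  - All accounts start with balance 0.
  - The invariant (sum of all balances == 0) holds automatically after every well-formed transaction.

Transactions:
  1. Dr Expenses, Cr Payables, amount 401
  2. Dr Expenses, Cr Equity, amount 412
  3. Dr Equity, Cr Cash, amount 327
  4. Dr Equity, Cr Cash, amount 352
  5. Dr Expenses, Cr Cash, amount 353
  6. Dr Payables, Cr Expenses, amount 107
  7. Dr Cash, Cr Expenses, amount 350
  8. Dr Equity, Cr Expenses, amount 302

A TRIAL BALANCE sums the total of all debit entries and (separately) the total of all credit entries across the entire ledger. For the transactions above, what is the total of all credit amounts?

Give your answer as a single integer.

Txn 1: credit+=401
Txn 2: credit+=412
Txn 3: credit+=327
Txn 4: credit+=352
Txn 5: credit+=353
Txn 6: credit+=107
Txn 7: credit+=350
Txn 8: credit+=302
Total credits = 2604

Answer: 2604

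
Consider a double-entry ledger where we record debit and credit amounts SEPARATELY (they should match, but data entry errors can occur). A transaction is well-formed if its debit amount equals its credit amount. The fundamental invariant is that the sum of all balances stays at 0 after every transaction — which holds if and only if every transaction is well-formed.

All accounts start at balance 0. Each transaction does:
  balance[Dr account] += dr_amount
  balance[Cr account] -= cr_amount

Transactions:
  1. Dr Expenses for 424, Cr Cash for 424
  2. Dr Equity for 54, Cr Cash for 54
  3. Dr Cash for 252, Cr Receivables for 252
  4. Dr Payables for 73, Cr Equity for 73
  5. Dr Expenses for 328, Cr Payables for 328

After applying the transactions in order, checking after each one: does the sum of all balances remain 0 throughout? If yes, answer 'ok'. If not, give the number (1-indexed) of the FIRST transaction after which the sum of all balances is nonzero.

Answer: ok

Derivation:
After txn 1: dr=424 cr=424 sum_balances=0
After txn 2: dr=54 cr=54 sum_balances=0
After txn 3: dr=252 cr=252 sum_balances=0
After txn 4: dr=73 cr=73 sum_balances=0
After txn 5: dr=328 cr=328 sum_balances=0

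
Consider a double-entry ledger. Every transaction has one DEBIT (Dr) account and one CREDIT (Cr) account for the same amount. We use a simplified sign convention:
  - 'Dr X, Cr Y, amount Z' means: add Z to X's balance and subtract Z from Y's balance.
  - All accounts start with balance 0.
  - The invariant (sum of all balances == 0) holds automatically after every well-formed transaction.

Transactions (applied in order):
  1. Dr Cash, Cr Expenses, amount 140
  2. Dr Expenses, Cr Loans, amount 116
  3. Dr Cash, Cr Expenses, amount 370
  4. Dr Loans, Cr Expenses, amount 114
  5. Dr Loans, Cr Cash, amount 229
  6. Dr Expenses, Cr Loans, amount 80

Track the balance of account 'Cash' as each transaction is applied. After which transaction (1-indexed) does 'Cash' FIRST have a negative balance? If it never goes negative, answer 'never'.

Answer: never

Derivation:
After txn 1: Cash=140
After txn 2: Cash=140
After txn 3: Cash=510
After txn 4: Cash=510
After txn 5: Cash=281
After txn 6: Cash=281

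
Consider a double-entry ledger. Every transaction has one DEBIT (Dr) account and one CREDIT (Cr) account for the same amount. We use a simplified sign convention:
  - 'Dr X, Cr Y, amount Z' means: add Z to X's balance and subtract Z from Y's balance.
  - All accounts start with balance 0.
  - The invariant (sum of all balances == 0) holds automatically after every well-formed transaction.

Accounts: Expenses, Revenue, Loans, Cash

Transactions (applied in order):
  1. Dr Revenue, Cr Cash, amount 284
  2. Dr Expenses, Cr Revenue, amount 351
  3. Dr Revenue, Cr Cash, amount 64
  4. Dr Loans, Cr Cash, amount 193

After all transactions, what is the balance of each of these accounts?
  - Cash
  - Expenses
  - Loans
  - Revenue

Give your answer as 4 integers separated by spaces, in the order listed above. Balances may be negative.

Answer: -541 351 193 -3

Derivation:
After txn 1 (Dr Revenue, Cr Cash, amount 284): Cash=-284 Revenue=284
After txn 2 (Dr Expenses, Cr Revenue, amount 351): Cash=-284 Expenses=351 Revenue=-67
After txn 3 (Dr Revenue, Cr Cash, amount 64): Cash=-348 Expenses=351 Revenue=-3
After txn 4 (Dr Loans, Cr Cash, amount 193): Cash=-541 Expenses=351 Loans=193 Revenue=-3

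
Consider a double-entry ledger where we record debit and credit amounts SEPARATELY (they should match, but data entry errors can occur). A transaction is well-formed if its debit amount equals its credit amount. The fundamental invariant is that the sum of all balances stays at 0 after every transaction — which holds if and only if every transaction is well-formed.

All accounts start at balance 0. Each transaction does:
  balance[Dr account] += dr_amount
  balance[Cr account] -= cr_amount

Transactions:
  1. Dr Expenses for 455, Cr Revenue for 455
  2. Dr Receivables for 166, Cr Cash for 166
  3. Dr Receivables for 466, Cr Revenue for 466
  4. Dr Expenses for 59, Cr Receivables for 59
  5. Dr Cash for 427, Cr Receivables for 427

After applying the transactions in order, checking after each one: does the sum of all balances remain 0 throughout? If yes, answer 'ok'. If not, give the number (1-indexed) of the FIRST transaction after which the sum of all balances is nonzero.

Answer: ok

Derivation:
After txn 1: dr=455 cr=455 sum_balances=0
After txn 2: dr=166 cr=166 sum_balances=0
After txn 3: dr=466 cr=466 sum_balances=0
After txn 4: dr=59 cr=59 sum_balances=0
After txn 5: dr=427 cr=427 sum_balances=0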